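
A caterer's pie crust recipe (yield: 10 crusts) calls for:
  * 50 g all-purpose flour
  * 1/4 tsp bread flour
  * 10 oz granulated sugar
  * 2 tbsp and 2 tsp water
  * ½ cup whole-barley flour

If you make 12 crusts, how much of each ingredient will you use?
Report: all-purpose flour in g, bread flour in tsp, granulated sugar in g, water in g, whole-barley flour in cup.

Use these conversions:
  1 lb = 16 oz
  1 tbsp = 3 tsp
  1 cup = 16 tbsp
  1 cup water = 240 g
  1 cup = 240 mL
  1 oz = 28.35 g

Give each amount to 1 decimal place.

all-purpose flour: 60.0 g; bread flour: 0.3 tsp; granulated sugar: 340.2 g; water: 48.0 g; whole-barley flour: 0.6 cup

Scaling factor: 12/10 = 6/5 = 1.2.
all-purpose flour: 50 g × 6/5 = 60.0 g
bread flour: 0.25 tsp × 6/5 = 0.3 tsp
granulated sugar: 10 oz × 6/5 × 28.35 g/oz = 340.2 g
water: (2 tbsp + 2 tsp = 8/3 tbsp) × 6/5 ÷ 16 tbsp/cup × 240 g/cup = 48.0 g
whole-barley flour: 0.5 cup × 6/5 = 0.6 cup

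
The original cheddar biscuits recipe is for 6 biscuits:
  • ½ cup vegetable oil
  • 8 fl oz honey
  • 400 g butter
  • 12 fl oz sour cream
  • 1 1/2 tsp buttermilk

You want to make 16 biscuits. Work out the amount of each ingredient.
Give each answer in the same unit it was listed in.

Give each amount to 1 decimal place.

vegetable oil: 1.3 cup; honey: 21.3 fl oz; butter: 1066.7 g; sour cream: 32.0 fl oz; buttermilk: 4.0 tsp

Scaling factor: 16/6 = 8/3.
vegetable oil: 0.5 cup × 8/3 ≈ 1.3 cup
honey: 8 fl oz × 8/3 ≈ 21.3 fl oz
butter: 400 g × 8/3 ≈ 1066.7 g
sour cream: 12 fl oz × 8/3 = 32.0 fl oz
buttermilk: 1.5 tsp × 8/3 = 4.0 tsp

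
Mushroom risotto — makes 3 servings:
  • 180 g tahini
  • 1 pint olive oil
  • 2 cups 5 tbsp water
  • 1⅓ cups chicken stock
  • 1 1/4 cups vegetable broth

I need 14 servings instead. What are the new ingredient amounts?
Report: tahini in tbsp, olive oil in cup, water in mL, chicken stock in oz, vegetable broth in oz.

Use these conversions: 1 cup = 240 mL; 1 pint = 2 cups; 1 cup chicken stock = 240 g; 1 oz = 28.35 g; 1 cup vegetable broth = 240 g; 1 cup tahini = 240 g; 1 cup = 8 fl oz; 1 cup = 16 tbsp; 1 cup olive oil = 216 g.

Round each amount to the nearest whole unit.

tahini: 56 tbsp; olive oil: 9 cup; water: 2590 mL; chicken stock: 53 oz; vegetable broth: 49 oz

Scaling factor: 14/3.
tahini: 180 g × 14/3 ÷ 240 g/cup × 16 tbsp/cup = 56 tbsp
olive oil: 1 pint × 14/3 × 2 cup/pint ≈ 9 cup
water: (2 cup + 5 tbsp = 2.3125 cup) × 14/3 × 240 mL/cup = 2590 mL
chicken stock: 4/3 cup × 14/3 × 240 g/cup ÷ 28.35 g/oz ≈ 53 oz
vegetable broth: 1.25 cup × 14/3 × 240 g/cup ÷ 28.35 g/oz ≈ 49 oz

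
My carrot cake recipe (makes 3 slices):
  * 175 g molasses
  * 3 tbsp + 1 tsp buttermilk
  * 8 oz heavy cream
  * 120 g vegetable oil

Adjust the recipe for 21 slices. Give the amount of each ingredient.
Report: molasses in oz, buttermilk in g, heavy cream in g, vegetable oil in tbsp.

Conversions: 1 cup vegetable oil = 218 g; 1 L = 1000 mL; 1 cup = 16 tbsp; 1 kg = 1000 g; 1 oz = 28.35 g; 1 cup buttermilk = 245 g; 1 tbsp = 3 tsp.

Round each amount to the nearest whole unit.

molasses: 43 oz; buttermilk: 357 g; heavy cream: 1588 g; vegetable oil: 62 tbsp

Scaling factor: 21/3 = 7.
molasses: 175 g × 7 ÷ 28.35 g/oz ≈ 43 oz
buttermilk: (3 tbsp + 1 tsp = 10/3 tbsp) × 7 ÷ 16 tbsp/cup × 245 g/cup ≈ 357 g
heavy cream: 8 oz × 7 × 28.35 g/oz ≈ 1588 g
vegetable oil: 120 g × 7 ÷ 218 g/cup × 16 tbsp/cup ≈ 62 tbsp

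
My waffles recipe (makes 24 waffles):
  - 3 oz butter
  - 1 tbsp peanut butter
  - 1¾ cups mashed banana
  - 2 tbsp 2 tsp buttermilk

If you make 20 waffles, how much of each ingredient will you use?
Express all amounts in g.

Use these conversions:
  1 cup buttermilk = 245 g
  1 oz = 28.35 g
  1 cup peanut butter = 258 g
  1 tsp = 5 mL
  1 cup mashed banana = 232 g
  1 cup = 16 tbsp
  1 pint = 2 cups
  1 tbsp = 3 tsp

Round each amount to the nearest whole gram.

butter: 71 g; peanut butter: 13 g; mashed banana: 338 g; buttermilk: 34 g

Scaling factor: 20/24 = 5/6.
butter: 3 oz × 5/6 × 28.35 g/oz ≈ 71 g
peanut butter: 1 tbsp × 5/6 ÷ 16 tbsp/cup × 258 g/cup ≈ 13 g
mashed banana: 1.75 cup × 5/6 × 232 g/cup ≈ 338 g
buttermilk: (2 tbsp + 2 tsp = 8/3 tbsp) × 5/6 ÷ 16 tbsp/cup × 245 g/cup ≈ 34 g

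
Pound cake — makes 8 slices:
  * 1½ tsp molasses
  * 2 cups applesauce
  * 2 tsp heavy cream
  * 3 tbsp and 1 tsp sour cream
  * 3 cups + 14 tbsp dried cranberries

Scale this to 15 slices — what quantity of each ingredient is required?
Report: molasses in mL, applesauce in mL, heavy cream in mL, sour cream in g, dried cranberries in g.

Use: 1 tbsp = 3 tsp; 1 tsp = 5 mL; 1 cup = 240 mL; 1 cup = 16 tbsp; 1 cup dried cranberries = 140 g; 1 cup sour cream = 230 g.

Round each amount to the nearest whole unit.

molasses: 14 mL; applesauce: 900 mL; heavy cream: 19 mL; sour cream: 90 g; dried cranberries: 1017 g

Scaling factor: 15/8 = 1.875.
molasses: 1.5 tsp × 15/8 × 5 mL/tsp ≈ 14 mL
applesauce: 2 cup × 15/8 × 240 mL/cup = 900 mL
heavy cream: 2 tsp × 15/8 × 5 mL/tsp ≈ 19 mL
sour cream: (3 tbsp + 1 tsp = 10/3 tbsp) × 15/8 ÷ 16 tbsp/cup × 230 g/cup ≈ 90 g
dried cranberries: (3 cup + 14 tbsp = 3.875 cup) × 15/8 × 140 g/cup ≈ 1017 g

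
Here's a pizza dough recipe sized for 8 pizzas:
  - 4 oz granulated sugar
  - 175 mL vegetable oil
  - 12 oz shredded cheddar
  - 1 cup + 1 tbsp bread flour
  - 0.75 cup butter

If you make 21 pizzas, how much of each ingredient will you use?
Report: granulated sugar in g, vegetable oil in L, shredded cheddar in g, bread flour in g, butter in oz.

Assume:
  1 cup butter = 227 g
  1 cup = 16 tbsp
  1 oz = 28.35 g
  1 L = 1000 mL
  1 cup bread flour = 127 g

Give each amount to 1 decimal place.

granulated sugar: 297.7 g; vegetable oil: 0.5 L; shredded cheddar: 893.0 g; bread flour: 354.2 g; butter: 15.8 oz

Scaling factor: 21/8 = 2.625.
granulated sugar: 4 oz × 21/8 × 28.35 g/oz ≈ 297.7 g
vegetable oil: 175 mL × 21/8 ÷ 1000 mL/L ≈ 0.5 L
shredded cheddar: 12 oz × 21/8 × 28.35 g/oz ≈ 893.0 g
bread flour: (1 cup + 1 tbsp = 1.0625 cup) × 21/8 × 127 g/cup ≈ 354.2 g
butter: 0.75 cup × 21/8 × 227 g/cup ÷ 28.35 g/oz ≈ 15.8 oz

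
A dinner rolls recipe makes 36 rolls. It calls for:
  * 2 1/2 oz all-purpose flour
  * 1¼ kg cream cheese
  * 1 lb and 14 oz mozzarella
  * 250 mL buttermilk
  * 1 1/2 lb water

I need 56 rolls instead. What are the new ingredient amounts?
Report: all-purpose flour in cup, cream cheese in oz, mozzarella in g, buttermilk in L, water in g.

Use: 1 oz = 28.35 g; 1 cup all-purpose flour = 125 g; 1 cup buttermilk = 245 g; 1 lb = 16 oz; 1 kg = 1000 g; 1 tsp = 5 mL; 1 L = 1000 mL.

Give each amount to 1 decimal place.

all-purpose flour: 0.9 cup; cream cheese: 68.6 oz; mozzarella: 1323.0 g; buttermilk: 0.4 L; water: 1058.4 g

Scaling factor: 56/36 = 14/9.
all-purpose flour: 2.5 oz × 14/9 × 28.35 g/oz ÷ 125 g/cup ≈ 0.9 cup
cream cheese: 1.25 kg × 14/9 × 1000 g/kg ÷ 28.35 g/oz ≈ 68.6 oz
mozzarella: (1 lb + 14 oz = 1.875 lb) × 14/9 × 16 oz/lb × 28.35 g/oz = 1323.0 g
buttermilk: 250 mL × 14/9 ÷ 1000 mL/L ≈ 0.4 L
water: 1.5 lb × 14/9 × 16 oz/lb × 28.35 g/oz = 1058.4 g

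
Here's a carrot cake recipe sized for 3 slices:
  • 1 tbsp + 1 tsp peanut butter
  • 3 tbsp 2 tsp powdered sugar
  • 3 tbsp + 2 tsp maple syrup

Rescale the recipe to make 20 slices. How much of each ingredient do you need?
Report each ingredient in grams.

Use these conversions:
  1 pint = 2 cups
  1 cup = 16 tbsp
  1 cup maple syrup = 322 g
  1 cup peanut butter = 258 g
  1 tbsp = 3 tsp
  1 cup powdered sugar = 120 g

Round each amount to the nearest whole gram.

peanut butter: 143 g; powdered sugar: 183 g; maple syrup: 492 g

Scaling factor: 20/3.
peanut butter: (1 tbsp + 1 tsp = 4/3 tbsp) × 20/3 ÷ 16 tbsp/cup × 258 g/cup ≈ 143 g
powdered sugar: (3 tbsp + 2 tsp = 11/3 tbsp) × 20/3 ÷ 16 tbsp/cup × 120 g/cup ≈ 183 g
maple syrup: (3 tbsp + 2 tsp = 11/3 tbsp) × 20/3 ÷ 16 tbsp/cup × 322 g/cup ≈ 492 g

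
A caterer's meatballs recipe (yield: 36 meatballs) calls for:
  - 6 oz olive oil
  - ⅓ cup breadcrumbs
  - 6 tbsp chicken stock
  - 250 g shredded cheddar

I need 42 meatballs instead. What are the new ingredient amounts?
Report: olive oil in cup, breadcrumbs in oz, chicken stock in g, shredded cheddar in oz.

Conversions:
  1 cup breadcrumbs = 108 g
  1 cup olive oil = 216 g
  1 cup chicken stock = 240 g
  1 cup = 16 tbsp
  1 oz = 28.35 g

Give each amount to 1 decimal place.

Scaling factor: 42/36 = 7/6.
olive oil: 6 oz × 7/6 × 28.35 g/oz ÷ 216 g/cup ≈ 0.9 cup
breadcrumbs: 1/3 cup × 7/6 × 108 g/cup ÷ 28.35 g/oz ≈ 1.5 oz
chicken stock: 6 tbsp × 7/6 ÷ 16 tbsp/cup × 240 g/cup = 105.0 g
shredded cheddar: 250 g × 7/6 ÷ 28.35 g/oz ≈ 10.3 oz

olive oil: 0.9 cup; breadcrumbs: 1.5 oz; chicken stock: 105.0 g; shredded cheddar: 10.3 oz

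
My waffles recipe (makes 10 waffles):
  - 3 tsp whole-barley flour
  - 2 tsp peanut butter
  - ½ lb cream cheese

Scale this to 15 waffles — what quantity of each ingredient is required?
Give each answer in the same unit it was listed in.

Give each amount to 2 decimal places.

Scaling factor: 15/10 = 3/2 = 1.5.
whole-barley flour: 3 tsp × 3/2 = 4.50 tsp
peanut butter: 2 tsp × 3/2 = 3.00 tsp
cream cheese: 0.5 lb × 3/2 = 0.75 lb

whole-barley flour: 4.50 tsp; peanut butter: 3.00 tsp; cream cheese: 0.75 lb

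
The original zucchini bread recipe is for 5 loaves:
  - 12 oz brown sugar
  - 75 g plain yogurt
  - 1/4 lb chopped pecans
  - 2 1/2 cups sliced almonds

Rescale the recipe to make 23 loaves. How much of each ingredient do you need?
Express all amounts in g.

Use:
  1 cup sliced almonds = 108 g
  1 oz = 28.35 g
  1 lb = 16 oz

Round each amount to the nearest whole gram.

brown sugar: 1565 g; plain yogurt: 345 g; chopped pecans: 522 g; sliced almonds: 1242 g

Scaling factor: 23/5 = 4.6.
brown sugar: 12 oz × 23/5 × 28.35 g/oz ≈ 1565 g
plain yogurt: 75 g × 23/5 = 345 g
chopped pecans: 0.25 lb × 23/5 × 16 oz/lb × 28.35 g/oz ≈ 522 g
sliced almonds: 2.5 cup × 23/5 × 108 g/cup = 1242 g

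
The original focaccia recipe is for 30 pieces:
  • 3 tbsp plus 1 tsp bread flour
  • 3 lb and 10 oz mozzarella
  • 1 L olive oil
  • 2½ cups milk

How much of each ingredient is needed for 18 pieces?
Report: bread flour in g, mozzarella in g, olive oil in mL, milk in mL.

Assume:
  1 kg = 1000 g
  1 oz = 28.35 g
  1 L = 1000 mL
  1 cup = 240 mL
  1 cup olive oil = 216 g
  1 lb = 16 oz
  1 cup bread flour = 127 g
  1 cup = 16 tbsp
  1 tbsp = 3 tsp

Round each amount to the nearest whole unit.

Scaling factor: 18/30 = 3/5 = 0.6.
bread flour: (3 tbsp + 1 tsp = 10/3 tbsp) × 3/5 ÷ 16 tbsp/cup × 127 g/cup ≈ 16 g
mozzarella: (3 lb + 10 oz = 3.625 lb) × 3/5 × 16 oz/lb × 28.35 g/oz ≈ 987 g
olive oil: 1 L × 3/5 × 1000 mL/L = 600 mL
milk: 2.5 cup × 3/5 × 240 mL/cup = 360 mL

bread flour: 16 g; mozzarella: 987 g; olive oil: 600 mL; milk: 360 mL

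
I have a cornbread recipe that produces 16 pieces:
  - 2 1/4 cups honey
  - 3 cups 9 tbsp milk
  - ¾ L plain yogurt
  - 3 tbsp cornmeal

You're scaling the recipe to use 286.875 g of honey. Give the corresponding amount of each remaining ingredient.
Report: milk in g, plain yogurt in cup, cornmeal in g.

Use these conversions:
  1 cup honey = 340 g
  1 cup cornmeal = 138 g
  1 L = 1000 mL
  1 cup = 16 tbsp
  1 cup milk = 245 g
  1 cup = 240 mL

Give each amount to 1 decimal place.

The original recipe has 765 g of honey, so the scaling factor is 286.875 ÷ 765 = 3/8 = 0.375.
milk: (3 cup + 9 tbsp = 3.5625 cup) × 3/8 × 245 g/cup ≈ 327.3 g
plain yogurt: 0.75 L × 3/8 × 1000 mL/L ÷ 240 mL/cup ≈ 1.2 cup
cornmeal: 3 tbsp × 3/8 ÷ 16 tbsp/cup × 138 g/cup ≈ 9.7 g

milk: 327.3 g; plain yogurt: 1.2 cup; cornmeal: 9.7 g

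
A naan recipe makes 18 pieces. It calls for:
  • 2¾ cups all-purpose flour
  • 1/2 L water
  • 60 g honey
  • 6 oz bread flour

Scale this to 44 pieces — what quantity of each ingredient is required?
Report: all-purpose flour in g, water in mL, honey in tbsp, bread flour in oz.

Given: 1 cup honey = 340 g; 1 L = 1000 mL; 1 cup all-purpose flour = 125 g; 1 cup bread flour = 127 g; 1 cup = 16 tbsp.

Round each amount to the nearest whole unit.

all-purpose flour: 840 g; water: 1222 mL; honey: 7 tbsp; bread flour: 15 oz

Scaling factor: 44/18 = 22/9.
all-purpose flour: 2.75 cup × 22/9 × 125 g/cup ≈ 840 g
water: 0.5 L × 22/9 × 1000 mL/L ≈ 1222 mL
honey: 60 g × 22/9 ÷ 340 g/cup × 16 tbsp/cup ≈ 7 tbsp
bread flour: 6 oz × 22/9 ≈ 15 oz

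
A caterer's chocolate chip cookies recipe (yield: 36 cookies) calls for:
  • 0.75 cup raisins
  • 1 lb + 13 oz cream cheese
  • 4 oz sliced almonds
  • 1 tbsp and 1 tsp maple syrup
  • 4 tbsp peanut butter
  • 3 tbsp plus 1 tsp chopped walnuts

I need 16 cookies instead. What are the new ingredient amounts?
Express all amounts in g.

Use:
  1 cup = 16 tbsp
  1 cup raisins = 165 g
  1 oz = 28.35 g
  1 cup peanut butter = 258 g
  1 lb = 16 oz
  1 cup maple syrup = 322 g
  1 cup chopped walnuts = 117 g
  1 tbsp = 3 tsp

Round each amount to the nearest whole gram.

raisins: 55 g; cream cheese: 365 g; sliced almonds: 50 g; maple syrup: 12 g; peanut butter: 29 g; chopped walnuts: 11 g

Scaling factor: 16/36 = 4/9.
raisins: 0.75 cup × 4/9 × 165 g/cup = 55 g
cream cheese: (1 lb + 13 oz = 1.8125 lb) × 4/9 × 16 oz/lb × 28.35 g/oz ≈ 365 g
sliced almonds: 4 oz × 4/9 × 28.35 g/oz ≈ 50 g
maple syrup: (1 tbsp + 1 tsp = 4/3 tbsp) × 4/9 ÷ 16 tbsp/cup × 322 g/cup ≈ 12 g
peanut butter: 4 tbsp × 4/9 ÷ 16 tbsp/cup × 258 g/cup ≈ 29 g
chopped walnuts: (3 tbsp + 1 tsp = 10/3 tbsp) × 4/9 ÷ 16 tbsp/cup × 117 g/cup ≈ 11 g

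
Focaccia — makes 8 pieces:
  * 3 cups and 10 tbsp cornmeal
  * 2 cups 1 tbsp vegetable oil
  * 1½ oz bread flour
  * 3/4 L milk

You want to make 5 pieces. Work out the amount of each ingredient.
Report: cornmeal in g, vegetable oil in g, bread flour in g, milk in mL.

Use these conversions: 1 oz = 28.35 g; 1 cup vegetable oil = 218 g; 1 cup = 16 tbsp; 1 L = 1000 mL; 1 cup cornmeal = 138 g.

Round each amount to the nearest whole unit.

cornmeal: 313 g; vegetable oil: 281 g; bread flour: 27 g; milk: 469 mL

Scaling factor: 5/8 = 0.625.
cornmeal: (3 cup + 10 tbsp = 3.625 cup) × 5/8 × 138 g/cup ≈ 313 g
vegetable oil: (2 cup + 1 tbsp = 2.0625 cup) × 5/8 × 218 g/cup ≈ 281 g
bread flour: 1.5 oz × 5/8 × 28.35 g/oz ≈ 27 g
milk: 0.75 L × 5/8 × 1000 mL/L ≈ 469 mL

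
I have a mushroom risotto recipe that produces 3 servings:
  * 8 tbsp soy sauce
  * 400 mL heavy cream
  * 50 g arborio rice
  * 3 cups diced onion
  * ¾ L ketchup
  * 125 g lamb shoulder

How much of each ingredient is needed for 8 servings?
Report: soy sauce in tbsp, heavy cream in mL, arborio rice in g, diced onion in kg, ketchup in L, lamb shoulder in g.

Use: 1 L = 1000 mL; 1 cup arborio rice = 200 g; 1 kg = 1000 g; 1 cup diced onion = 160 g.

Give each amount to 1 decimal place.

Scaling factor: 8/3.
soy sauce: 8 tbsp × 8/3 ≈ 21.3 tbsp
heavy cream: 400 mL × 8/3 ≈ 1066.7 mL
arborio rice: 50 g × 8/3 ≈ 133.3 g
diced onion: 3 cup × 8/3 × 160 g/cup ÷ 1000 g/kg ≈ 1.3 kg
ketchup: 0.75 L × 8/3 = 2.0 L
lamb shoulder: 125 g × 8/3 ≈ 333.3 g

soy sauce: 21.3 tbsp; heavy cream: 1066.7 mL; arborio rice: 133.3 g; diced onion: 1.3 kg; ketchup: 2.0 L; lamb shoulder: 333.3 g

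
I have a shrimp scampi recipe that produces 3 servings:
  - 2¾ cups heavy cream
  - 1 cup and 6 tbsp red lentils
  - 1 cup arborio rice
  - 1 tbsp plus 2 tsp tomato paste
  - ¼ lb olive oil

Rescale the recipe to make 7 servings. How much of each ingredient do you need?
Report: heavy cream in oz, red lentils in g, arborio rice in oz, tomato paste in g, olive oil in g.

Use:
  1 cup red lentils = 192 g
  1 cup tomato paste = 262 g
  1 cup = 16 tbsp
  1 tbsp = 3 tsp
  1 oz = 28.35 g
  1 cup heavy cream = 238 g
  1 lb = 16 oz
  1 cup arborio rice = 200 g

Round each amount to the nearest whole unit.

heavy cream: 54 oz; red lentils: 616 g; arborio rice: 16 oz; tomato paste: 64 g; olive oil: 265 g

Scaling factor: 7/3.
heavy cream: 2.75 cup × 7/3 × 238 g/cup ÷ 28.35 g/oz ≈ 54 oz
red lentils: (1 cup + 6 tbsp = 1.375 cup) × 7/3 × 192 g/cup = 616 g
arborio rice: 1 cup × 7/3 × 200 g/cup ÷ 28.35 g/oz ≈ 16 oz
tomato paste: (1 tbsp + 2 tsp = 5/3 tbsp) × 7/3 ÷ 16 tbsp/cup × 262 g/cup ≈ 64 g
olive oil: 0.25 lb × 7/3 × 16 oz/lb × 28.35 g/oz ≈ 265 g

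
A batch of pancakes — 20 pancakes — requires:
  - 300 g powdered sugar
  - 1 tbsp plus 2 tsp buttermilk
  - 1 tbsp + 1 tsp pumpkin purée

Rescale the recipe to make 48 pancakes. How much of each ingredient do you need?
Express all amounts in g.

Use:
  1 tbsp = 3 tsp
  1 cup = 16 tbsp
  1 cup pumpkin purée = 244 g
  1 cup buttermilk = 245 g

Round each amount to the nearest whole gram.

Scaling factor: 48/20 = 12/5 = 2.4.
powdered sugar: 300 g × 12/5 = 720 g
buttermilk: (1 tbsp + 2 tsp = 5/3 tbsp) × 12/5 ÷ 16 tbsp/cup × 245 g/cup ≈ 61 g
pumpkin purée: (1 tbsp + 1 tsp = 4/3 tbsp) × 12/5 ÷ 16 tbsp/cup × 244 g/cup ≈ 49 g

powdered sugar: 720 g; buttermilk: 61 g; pumpkin purée: 49 g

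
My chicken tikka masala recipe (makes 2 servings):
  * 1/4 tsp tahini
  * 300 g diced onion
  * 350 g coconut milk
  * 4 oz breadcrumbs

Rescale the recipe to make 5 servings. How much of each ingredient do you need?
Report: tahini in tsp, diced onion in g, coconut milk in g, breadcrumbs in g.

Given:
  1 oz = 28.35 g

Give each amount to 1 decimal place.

tahini: 0.6 tsp; diced onion: 750.0 g; coconut milk: 875.0 g; breadcrumbs: 283.5 g

Scaling factor: 5/2 = 2.5.
tahini: 0.25 tsp × 5/2 ≈ 0.6 tsp
diced onion: 300 g × 5/2 = 750.0 g
coconut milk: 350 g × 5/2 = 875.0 g
breadcrumbs: 4 oz × 5/2 × 28.35 g/oz = 283.5 g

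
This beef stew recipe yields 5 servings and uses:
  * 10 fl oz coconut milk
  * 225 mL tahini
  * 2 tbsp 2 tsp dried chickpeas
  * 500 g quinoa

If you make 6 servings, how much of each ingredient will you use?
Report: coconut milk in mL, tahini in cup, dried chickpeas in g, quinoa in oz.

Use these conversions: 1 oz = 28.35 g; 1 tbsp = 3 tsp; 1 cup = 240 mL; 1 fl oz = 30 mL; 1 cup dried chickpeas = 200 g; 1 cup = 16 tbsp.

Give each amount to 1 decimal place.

coconut milk: 360.0 mL; tahini: 1.1 cup; dried chickpeas: 40.0 g; quinoa: 21.2 oz

Scaling factor: 6/5 = 1.2.
coconut milk: 10 fl oz × 6/5 × 30 mL/fl oz = 360.0 mL
tahini: 225 mL × 6/5 ÷ 240 mL/cup ≈ 1.1 cup
dried chickpeas: (2 tbsp + 2 tsp = 8/3 tbsp) × 6/5 ÷ 16 tbsp/cup × 200 g/cup = 40.0 g
quinoa: 500 g × 6/5 ÷ 28.35 g/oz ≈ 21.2 oz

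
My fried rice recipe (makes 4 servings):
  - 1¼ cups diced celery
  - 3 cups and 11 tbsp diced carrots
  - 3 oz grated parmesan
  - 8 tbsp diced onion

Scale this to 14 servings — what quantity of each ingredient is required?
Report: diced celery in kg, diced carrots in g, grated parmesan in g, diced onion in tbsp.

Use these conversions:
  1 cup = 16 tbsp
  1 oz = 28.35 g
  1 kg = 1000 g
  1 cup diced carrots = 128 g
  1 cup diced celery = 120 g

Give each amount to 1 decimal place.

diced celery: 0.5 kg; diced carrots: 1652.0 g; grated parmesan: 297.7 g; diced onion: 28.0 tbsp

Scaling factor: 14/4 = 7/2 = 3.5.
diced celery: 1.25 cup × 7/2 × 120 g/cup ÷ 1000 g/kg ≈ 0.5 kg
diced carrots: (3 cup + 11 tbsp = 3.6875 cup) × 7/2 × 128 g/cup = 1652.0 g
grated parmesan: 3 oz × 7/2 × 28.35 g/oz ≈ 297.7 g
diced onion: 8 tbsp × 7/2 = 28.0 tbsp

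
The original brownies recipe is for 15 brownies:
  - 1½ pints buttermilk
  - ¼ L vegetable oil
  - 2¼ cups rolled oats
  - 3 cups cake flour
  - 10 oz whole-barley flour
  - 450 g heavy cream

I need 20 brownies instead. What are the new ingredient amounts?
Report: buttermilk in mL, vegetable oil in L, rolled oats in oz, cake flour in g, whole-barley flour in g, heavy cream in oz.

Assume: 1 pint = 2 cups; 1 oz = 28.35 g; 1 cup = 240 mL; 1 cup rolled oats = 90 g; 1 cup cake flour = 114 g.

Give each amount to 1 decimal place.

buttermilk: 960.0 mL; vegetable oil: 0.3 L; rolled oats: 9.5 oz; cake flour: 456.0 g; whole-barley flour: 378.0 g; heavy cream: 21.2 oz

Scaling factor: 20/15 = 4/3.
buttermilk: 1.5 pint × 4/3 × 2 cup/pint × 240 mL/cup = 960.0 mL
vegetable oil: 0.25 L × 4/3 ≈ 0.3 L
rolled oats: 2.25 cup × 4/3 × 90 g/cup ÷ 28.35 g/oz ≈ 9.5 oz
cake flour: 3 cup × 4/3 × 114 g/cup = 456.0 g
whole-barley flour: 10 oz × 4/3 × 28.35 g/oz = 378.0 g
heavy cream: 450 g × 4/3 ÷ 28.35 g/oz ≈ 21.2 oz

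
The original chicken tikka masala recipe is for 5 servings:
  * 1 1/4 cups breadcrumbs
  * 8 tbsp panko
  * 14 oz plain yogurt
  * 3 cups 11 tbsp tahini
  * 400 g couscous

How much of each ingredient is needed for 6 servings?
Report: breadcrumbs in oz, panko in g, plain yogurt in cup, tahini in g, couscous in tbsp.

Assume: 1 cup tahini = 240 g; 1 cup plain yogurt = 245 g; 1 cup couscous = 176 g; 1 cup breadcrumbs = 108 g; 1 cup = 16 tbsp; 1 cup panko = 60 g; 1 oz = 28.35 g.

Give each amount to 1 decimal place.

Scaling factor: 6/5 = 1.2.
breadcrumbs: 1.25 cup × 6/5 × 108 g/cup ÷ 28.35 g/oz ≈ 5.7 oz
panko: 8 tbsp × 6/5 ÷ 16 tbsp/cup × 60 g/cup = 36.0 g
plain yogurt: 14 oz × 6/5 × 28.35 g/oz ÷ 245 g/cup ≈ 1.9 cup
tahini: (3 cup + 11 tbsp = 3.6875 cup) × 6/5 × 240 g/cup = 1062.0 g
couscous: 400 g × 6/5 ÷ 176 g/cup × 16 tbsp/cup ≈ 43.6 tbsp

breadcrumbs: 5.7 oz; panko: 36.0 g; plain yogurt: 1.9 cup; tahini: 1062.0 g; couscous: 43.6 tbsp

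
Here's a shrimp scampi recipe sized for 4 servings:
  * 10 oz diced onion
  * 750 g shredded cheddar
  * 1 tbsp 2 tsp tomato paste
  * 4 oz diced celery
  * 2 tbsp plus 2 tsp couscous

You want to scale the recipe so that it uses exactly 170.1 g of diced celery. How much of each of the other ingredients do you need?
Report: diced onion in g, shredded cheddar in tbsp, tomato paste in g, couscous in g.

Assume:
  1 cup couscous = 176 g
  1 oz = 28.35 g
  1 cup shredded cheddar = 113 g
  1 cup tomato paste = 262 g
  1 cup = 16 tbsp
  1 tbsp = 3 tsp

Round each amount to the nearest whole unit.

The original recipe has 113.4 g of diced celery, so the scaling factor is 170.1 ÷ 113.4 = 3/2 = 1.5.
diced onion: 10 oz × 3/2 × 28.35 g/oz ≈ 425 g
shredded cheddar: 750 g × 3/2 ÷ 113 g/cup × 16 tbsp/cup ≈ 159 tbsp
tomato paste: (1 tbsp + 2 tsp = 5/3 tbsp) × 3/2 ÷ 16 tbsp/cup × 262 g/cup ≈ 41 g
couscous: (2 tbsp + 2 tsp = 8/3 tbsp) × 3/2 ÷ 16 tbsp/cup × 176 g/cup = 44 g

diced onion: 425 g; shredded cheddar: 159 tbsp; tomato paste: 41 g; couscous: 44 g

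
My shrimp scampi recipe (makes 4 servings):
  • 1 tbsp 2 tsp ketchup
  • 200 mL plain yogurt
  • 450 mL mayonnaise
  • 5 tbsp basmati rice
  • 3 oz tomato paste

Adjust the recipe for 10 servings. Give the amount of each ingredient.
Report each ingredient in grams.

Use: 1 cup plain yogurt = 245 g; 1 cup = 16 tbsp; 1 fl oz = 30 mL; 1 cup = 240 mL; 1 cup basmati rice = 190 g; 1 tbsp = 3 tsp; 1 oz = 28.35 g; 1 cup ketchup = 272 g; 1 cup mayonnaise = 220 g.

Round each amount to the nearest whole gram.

Scaling factor: 10/4 = 5/2 = 2.5.
ketchup: (1 tbsp + 2 tsp = 5/3 tbsp) × 5/2 ÷ 16 tbsp/cup × 272 g/cup ≈ 71 g
plain yogurt: 200 mL × 5/2 ÷ 240 mL/cup × 245 g/cup ≈ 510 g
mayonnaise: 450 mL × 5/2 ÷ 240 mL/cup × 220 g/cup ≈ 1031 g
basmati rice: 5 tbsp × 5/2 ÷ 16 tbsp/cup × 190 g/cup ≈ 148 g
tomato paste: 3 oz × 5/2 × 28.35 g/oz ≈ 213 g

ketchup: 71 g; plain yogurt: 510 g; mayonnaise: 1031 g; basmati rice: 148 g; tomato paste: 213 g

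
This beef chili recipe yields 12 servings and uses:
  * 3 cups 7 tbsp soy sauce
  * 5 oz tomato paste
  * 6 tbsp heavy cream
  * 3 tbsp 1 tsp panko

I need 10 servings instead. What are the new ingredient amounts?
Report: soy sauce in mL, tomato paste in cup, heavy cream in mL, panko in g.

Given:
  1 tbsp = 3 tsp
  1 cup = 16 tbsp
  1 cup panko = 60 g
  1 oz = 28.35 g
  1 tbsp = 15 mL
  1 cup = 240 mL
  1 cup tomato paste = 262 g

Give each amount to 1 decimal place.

Scaling factor: 10/12 = 5/6.
soy sauce: (3 cup + 7 tbsp = 3.4375 cup) × 5/6 × 240 mL/cup = 687.5 mL
tomato paste: 5 oz × 5/6 × 28.35 g/oz ÷ 262 g/cup ≈ 0.5 cup
heavy cream: 6 tbsp × 5/6 × 15 mL/tbsp = 75.0 mL
panko: (3 tbsp + 1 tsp = 10/3 tbsp) × 5/6 ÷ 16 tbsp/cup × 60 g/cup ≈ 10.4 g

soy sauce: 687.5 mL; tomato paste: 0.5 cup; heavy cream: 75.0 mL; panko: 10.4 g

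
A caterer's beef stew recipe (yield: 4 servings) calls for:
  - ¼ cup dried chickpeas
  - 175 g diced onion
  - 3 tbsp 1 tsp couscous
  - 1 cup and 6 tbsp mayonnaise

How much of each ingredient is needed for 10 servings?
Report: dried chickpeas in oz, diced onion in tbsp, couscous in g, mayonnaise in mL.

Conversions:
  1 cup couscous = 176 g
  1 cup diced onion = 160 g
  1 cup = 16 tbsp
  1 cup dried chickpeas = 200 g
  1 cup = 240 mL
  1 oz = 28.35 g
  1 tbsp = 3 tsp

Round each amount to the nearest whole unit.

dried chickpeas: 4 oz; diced onion: 44 tbsp; couscous: 92 g; mayonnaise: 825 mL

Scaling factor: 10/4 = 5/2 = 2.5.
dried chickpeas: 0.25 cup × 5/2 × 200 g/cup ÷ 28.35 g/oz ≈ 4 oz
diced onion: 175 g × 5/2 ÷ 160 g/cup × 16 tbsp/cup ≈ 44 tbsp
couscous: (3 tbsp + 1 tsp = 10/3 tbsp) × 5/2 ÷ 16 tbsp/cup × 176 g/cup ≈ 92 g
mayonnaise: (1 cup + 6 tbsp = 1.375 cup) × 5/2 × 240 mL/cup = 825 mL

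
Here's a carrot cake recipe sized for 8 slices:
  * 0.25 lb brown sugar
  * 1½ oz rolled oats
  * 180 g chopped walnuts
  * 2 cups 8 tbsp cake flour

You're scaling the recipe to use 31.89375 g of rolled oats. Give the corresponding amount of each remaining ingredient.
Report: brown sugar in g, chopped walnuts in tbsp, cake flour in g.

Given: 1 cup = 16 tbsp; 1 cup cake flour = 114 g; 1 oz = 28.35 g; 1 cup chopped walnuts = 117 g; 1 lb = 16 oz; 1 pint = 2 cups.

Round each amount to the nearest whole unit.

brown sugar: 85 g; chopped walnuts: 18 tbsp; cake flour: 214 g

The original recipe has 42.525 g of rolled oats, so the scaling factor is 31.89375 ÷ 42.525 = 3/4 = 0.75.
brown sugar: 0.25 lb × 3/4 × 16 oz/lb × 28.35 g/oz ≈ 85 g
chopped walnuts: 180 g × 3/4 ÷ 117 g/cup × 16 tbsp/cup ≈ 18 tbsp
cake flour: (2 cup + 8 tbsp = 2.5 cup) × 3/4 × 114 g/cup ≈ 214 g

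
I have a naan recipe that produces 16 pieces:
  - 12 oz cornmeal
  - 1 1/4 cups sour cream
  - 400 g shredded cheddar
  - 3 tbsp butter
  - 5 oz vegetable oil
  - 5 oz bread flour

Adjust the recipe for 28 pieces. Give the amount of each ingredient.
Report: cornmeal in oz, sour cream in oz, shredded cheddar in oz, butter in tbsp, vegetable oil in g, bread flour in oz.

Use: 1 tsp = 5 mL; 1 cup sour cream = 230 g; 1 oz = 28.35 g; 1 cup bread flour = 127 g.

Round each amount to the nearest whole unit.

cornmeal: 21 oz; sour cream: 18 oz; shredded cheddar: 25 oz; butter: 5 tbsp; vegetable oil: 248 g; bread flour: 9 oz

Scaling factor: 28/16 = 7/4 = 1.75.
cornmeal: 12 oz × 7/4 = 21 oz
sour cream: 1.25 cup × 7/4 × 230 g/cup ÷ 28.35 g/oz ≈ 18 oz
shredded cheddar: 400 g × 7/4 ÷ 28.35 g/oz ≈ 25 oz
butter: 3 tbsp × 7/4 ≈ 5 tbsp
vegetable oil: 5 oz × 7/4 × 28.35 g/oz ≈ 248 g
bread flour: 5 oz × 7/4 ≈ 9 oz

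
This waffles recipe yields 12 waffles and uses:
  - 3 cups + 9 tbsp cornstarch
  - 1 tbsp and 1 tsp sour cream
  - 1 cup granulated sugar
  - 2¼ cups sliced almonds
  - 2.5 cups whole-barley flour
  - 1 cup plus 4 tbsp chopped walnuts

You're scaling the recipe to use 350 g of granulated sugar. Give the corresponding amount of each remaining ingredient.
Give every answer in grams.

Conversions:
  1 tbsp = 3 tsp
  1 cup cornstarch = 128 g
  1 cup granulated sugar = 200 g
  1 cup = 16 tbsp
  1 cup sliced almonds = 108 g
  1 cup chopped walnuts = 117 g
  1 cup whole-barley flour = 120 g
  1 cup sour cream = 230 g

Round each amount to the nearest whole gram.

cornstarch: 798 g; sour cream: 34 g; sliced almonds: 425 g; whole-barley flour: 525 g; chopped walnuts: 256 g

The original recipe has 200 g of granulated sugar, so the scaling factor is 350 ÷ 200 = 7/4 = 1.75.
cornstarch: (3 cup + 9 tbsp = 3.5625 cup) × 7/4 × 128 g/cup = 798 g
sour cream: (1 tbsp + 1 tsp = 4/3 tbsp) × 7/4 ÷ 16 tbsp/cup × 230 g/cup ≈ 34 g
sliced almonds: 2.25 cup × 7/4 × 108 g/cup ≈ 425 g
whole-barley flour: 2.5 cup × 7/4 × 120 g/cup = 525 g
chopped walnuts: (1 cup + 4 tbsp = 1.25 cup) × 7/4 × 117 g/cup ≈ 256 g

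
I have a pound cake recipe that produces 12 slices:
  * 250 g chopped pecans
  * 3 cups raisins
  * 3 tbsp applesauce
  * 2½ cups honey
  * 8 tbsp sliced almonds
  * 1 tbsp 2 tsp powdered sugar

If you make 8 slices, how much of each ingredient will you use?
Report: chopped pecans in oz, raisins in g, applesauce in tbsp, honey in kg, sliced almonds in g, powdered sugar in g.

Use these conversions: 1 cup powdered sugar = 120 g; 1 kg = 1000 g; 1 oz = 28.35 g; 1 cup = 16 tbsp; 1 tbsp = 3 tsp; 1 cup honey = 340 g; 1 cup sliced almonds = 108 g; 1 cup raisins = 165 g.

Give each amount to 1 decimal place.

chopped pecans: 5.9 oz; raisins: 330.0 g; applesauce: 2.0 tbsp; honey: 0.6 kg; sliced almonds: 36.0 g; powdered sugar: 8.3 g

Scaling factor: 8/12 = 2/3.
chopped pecans: 250 g × 2/3 ÷ 28.35 g/oz ≈ 5.9 oz
raisins: 3 cup × 2/3 × 165 g/cup = 330.0 g
applesauce: 3 tbsp × 2/3 = 2.0 tbsp
honey: 2.5 cup × 2/3 × 340 g/cup ÷ 1000 g/kg ≈ 0.6 kg
sliced almonds: 8 tbsp × 2/3 ÷ 16 tbsp/cup × 108 g/cup = 36.0 g
powdered sugar: (1 tbsp + 2 tsp = 5/3 tbsp) × 2/3 ÷ 16 tbsp/cup × 120 g/cup ≈ 8.3 g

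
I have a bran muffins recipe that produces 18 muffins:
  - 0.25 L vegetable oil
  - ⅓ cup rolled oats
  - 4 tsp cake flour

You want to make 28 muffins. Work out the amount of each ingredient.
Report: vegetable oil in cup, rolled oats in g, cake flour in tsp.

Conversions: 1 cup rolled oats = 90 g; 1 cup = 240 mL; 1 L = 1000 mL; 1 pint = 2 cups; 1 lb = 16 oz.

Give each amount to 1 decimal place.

Scaling factor: 28/18 = 14/9.
vegetable oil: 0.25 L × 14/9 × 1000 mL/L ÷ 240 mL/cup ≈ 1.6 cup
rolled oats: 1/3 cup × 14/9 × 90 g/cup ≈ 46.7 g
cake flour: 4 tsp × 14/9 ≈ 6.2 tsp

vegetable oil: 1.6 cup; rolled oats: 46.7 g; cake flour: 6.2 tsp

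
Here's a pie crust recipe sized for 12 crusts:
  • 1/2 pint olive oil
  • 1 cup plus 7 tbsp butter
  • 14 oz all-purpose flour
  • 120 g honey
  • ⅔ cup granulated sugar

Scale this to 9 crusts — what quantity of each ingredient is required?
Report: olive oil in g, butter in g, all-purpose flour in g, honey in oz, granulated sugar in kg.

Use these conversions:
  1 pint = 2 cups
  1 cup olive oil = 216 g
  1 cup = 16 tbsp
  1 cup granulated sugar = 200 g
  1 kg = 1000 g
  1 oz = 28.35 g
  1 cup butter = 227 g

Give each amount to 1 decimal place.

olive oil: 162.0 g; butter: 244.7 g; all-purpose flour: 297.7 g; honey: 3.2 oz; granulated sugar: 0.1 kg

Scaling factor: 9/12 = 3/4 = 0.75.
olive oil: 0.5 pint × 3/4 × 2 cup/pint × 216 g/cup = 162.0 g
butter: (1 cup + 7 tbsp = 1.4375 cup) × 3/4 × 227 g/cup ≈ 244.7 g
all-purpose flour: 14 oz × 3/4 × 28.35 g/oz ≈ 297.7 g
honey: 120 g × 3/4 ÷ 28.35 g/oz ≈ 3.2 oz
granulated sugar: 2/3 cup × 3/4 × 200 g/cup ÷ 1000 g/kg = 0.1 kg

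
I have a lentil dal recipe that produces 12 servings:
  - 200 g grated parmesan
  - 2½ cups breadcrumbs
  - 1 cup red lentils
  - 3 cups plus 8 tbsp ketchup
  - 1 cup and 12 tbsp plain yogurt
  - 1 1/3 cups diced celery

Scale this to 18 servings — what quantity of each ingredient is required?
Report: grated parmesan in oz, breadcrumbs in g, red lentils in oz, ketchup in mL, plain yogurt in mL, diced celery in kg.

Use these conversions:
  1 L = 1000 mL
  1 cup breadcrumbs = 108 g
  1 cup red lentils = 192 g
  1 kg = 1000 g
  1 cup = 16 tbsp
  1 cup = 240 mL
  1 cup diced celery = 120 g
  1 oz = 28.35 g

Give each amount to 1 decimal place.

Scaling factor: 18/12 = 3/2 = 1.5.
grated parmesan: 200 g × 3/2 ÷ 28.35 g/oz ≈ 10.6 oz
breadcrumbs: 2.5 cup × 3/2 × 108 g/cup = 405.0 g
red lentils: 1 cup × 3/2 × 192 g/cup ÷ 28.35 g/oz ≈ 10.2 oz
ketchup: (3 cup + 8 tbsp = 3.5 cup) × 3/2 × 240 mL/cup = 1260.0 mL
plain yogurt: (1 cup + 12 tbsp = 1.75 cup) × 3/2 × 240 mL/cup = 630.0 mL
diced celery: 4/3 cup × 3/2 × 120 g/cup ÷ 1000 g/kg ≈ 0.2 kg

grated parmesan: 10.6 oz; breadcrumbs: 405.0 g; red lentils: 10.2 oz; ketchup: 1260.0 mL; plain yogurt: 630.0 mL; diced celery: 0.2 kg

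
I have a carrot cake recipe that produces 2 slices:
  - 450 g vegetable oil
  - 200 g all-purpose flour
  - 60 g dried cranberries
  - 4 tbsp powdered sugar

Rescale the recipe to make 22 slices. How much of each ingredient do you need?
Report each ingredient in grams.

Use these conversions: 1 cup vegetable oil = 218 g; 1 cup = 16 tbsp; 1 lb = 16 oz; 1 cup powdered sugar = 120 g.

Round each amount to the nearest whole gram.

vegetable oil: 4950 g; all-purpose flour: 2200 g; dried cranberries: 660 g; powdered sugar: 330 g

Scaling factor: 22/2 = 11.
vegetable oil: 450 g × 11 = 4950 g
all-purpose flour: 200 g × 11 = 2200 g
dried cranberries: 60 g × 11 = 660 g
powdered sugar: 4 tbsp × 11 ÷ 16 tbsp/cup × 120 g/cup = 330 g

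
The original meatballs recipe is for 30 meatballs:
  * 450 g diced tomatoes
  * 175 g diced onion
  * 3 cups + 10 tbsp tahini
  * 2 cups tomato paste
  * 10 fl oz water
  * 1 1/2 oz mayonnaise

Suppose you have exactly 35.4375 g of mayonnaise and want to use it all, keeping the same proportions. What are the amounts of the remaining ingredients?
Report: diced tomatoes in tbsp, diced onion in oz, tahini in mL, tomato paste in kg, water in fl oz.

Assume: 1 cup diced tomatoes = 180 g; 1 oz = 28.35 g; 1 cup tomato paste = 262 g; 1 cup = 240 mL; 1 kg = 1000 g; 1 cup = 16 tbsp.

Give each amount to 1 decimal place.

The original recipe has 42.525 g of mayonnaise, so the scaling factor is 35.4375 ÷ 42.525 = 5/6.
diced tomatoes: 450 g × 5/6 ÷ 180 g/cup × 16 tbsp/cup ≈ 33.3 tbsp
diced onion: 175 g × 5/6 ÷ 28.35 g/oz ≈ 5.1 oz
tahini: (3 cup + 10 tbsp = 3.625 cup) × 5/6 × 240 mL/cup = 725.0 mL
tomato paste: 2 cup × 5/6 × 262 g/cup ÷ 1000 g/kg ≈ 0.4 kg
water: 10 fl oz × 5/6 ≈ 8.3 fl oz

diced tomatoes: 33.3 tbsp; diced onion: 5.1 oz; tahini: 725.0 mL; tomato paste: 0.4 kg; water: 8.3 fl oz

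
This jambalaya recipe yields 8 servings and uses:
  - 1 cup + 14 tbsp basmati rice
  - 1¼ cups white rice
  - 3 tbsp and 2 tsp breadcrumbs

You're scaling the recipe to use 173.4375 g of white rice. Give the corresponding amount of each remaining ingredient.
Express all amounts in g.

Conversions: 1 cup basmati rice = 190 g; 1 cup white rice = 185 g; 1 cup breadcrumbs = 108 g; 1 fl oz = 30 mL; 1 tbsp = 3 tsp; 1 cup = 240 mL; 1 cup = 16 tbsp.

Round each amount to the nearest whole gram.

The original recipe has 231.25 g of white rice, so the scaling factor is 173.4375 ÷ 231.25 = 3/4 = 0.75.
basmati rice: (1 cup + 14 tbsp = 1.875 cup) × 3/4 × 190 g/cup ≈ 267 g
breadcrumbs: (3 tbsp + 2 tsp = 11/3 tbsp) × 3/4 ÷ 16 tbsp/cup × 108 g/cup ≈ 19 g

basmati rice: 267 g; breadcrumbs: 19 g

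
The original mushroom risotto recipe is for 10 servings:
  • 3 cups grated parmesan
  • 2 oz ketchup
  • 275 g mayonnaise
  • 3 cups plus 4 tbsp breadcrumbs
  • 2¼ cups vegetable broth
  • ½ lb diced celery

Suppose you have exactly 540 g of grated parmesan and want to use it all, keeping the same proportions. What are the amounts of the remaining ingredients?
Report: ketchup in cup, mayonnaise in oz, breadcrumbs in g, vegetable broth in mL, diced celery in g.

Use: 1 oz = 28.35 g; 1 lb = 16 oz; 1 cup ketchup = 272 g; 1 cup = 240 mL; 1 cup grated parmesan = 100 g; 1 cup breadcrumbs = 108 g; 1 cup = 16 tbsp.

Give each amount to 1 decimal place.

ketchup: 0.4 cup; mayonnaise: 17.5 oz; breadcrumbs: 631.8 g; vegetable broth: 972.0 mL; diced celery: 408.2 g

The original recipe has 300 g of grated parmesan, so the scaling factor is 540 ÷ 300 = 9/5 = 1.8.
ketchup: 2 oz × 9/5 × 28.35 g/oz ÷ 272 g/cup ≈ 0.4 cup
mayonnaise: 275 g × 9/5 ÷ 28.35 g/oz ≈ 17.5 oz
breadcrumbs: (3 cup + 4 tbsp = 3.25 cup) × 9/5 × 108 g/cup = 631.8 g
vegetable broth: 2.25 cup × 9/5 × 240 mL/cup = 972.0 mL
diced celery: 0.5 lb × 9/5 × 16 oz/lb × 28.35 g/oz ≈ 408.2 g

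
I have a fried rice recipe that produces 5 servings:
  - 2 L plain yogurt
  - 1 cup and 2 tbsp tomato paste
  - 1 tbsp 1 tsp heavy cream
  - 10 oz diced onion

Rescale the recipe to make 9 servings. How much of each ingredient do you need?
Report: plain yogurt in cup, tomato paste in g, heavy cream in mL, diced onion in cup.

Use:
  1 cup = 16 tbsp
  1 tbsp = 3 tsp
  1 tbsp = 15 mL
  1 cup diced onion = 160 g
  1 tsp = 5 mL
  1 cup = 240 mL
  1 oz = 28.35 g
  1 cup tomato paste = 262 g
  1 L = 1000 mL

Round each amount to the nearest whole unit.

Scaling factor: 9/5 = 1.8.
plain yogurt: 2 L × 9/5 × 1000 mL/L ÷ 240 mL/cup = 15 cup
tomato paste: (1 cup + 2 tbsp = 1.125 cup) × 9/5 × 262 g/cup ≈ 531 g
heavy cream: (1 tbsp + 1 tsp = 4/3 tbsp) × 9/5 × 15 mL/tbsp = 36 mL
diced onion: 10 oz × 9/5 × 28.35 g/oz ÷ 160 g/cup ≈ 3 cup

plain yogurt: 15 cup; tomato paste: 531 g; heavy cream: 36 mL; diced onion: 3 cup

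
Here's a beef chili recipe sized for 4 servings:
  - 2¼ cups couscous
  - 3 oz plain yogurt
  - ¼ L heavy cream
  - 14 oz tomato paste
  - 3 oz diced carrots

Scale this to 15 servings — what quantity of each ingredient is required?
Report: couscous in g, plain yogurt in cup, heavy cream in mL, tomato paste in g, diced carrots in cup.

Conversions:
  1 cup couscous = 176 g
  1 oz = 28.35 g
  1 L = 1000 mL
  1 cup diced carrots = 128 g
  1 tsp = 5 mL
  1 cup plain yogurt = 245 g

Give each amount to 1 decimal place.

couscous: 1485.0 g; plain yogurt: 1.3 cup; heavy cream: 937.5 mL; tomato paste: 1488.4 g; diced carrots: 2.5 cup

Scaling factor: 15/4 = 3.75.
couscous: 2.25 cup × 15/4 × 176 g/cup = 1485.0 g
plain yogurt: 3 oz × 15/4 × 28.35 g/oz ÷ 245 g/cup ≈ 1.3 cup
heavy cream: 0.25 L × 15/4 × 1000 mL/L = 937.5 mL
tomato paste: 14 oz × 15/4 × 28.35 g/oz ≈ 1488.4 g
diced carrots: 3 oz × 15/4 × 28.35 g/oz ÷ 128 g/cup ≈ 2.5 cup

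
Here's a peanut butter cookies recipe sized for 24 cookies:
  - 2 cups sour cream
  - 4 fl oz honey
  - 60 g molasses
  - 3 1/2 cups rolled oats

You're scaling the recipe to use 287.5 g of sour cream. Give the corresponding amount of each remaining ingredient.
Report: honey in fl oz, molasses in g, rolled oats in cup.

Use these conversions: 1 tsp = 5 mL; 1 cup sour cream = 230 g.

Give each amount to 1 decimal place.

honey: 2.5 fl oz; molasses: 37.5 g; rolled oats: 2.2 cup

The original recipe has 460 g of sour cream, so the scaling factor is 287.5 ÷ 460 = 5/8 = 0.625.
honey: 4 fl oz × 5/8 = 2.5 fl oz
molasses: 60 g × 5/8 = 37.5 g
rolled oats: 3.5 cup × 5/8 ≈ 2.2 cup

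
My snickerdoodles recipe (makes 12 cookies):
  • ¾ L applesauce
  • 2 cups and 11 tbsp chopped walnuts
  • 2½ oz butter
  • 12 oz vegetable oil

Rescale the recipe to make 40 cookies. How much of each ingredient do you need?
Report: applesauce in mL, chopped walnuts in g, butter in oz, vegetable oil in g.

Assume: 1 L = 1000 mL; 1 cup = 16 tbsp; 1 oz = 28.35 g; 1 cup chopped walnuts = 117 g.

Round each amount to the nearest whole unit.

Scaling factor: 40/12 = 10/3.
applesauce: 0.75 L × 10/3 × 1000 mL/L = 2500 mL
chopped walnuts: (2 cup + 11 tbsp = 2.6875 cup) × 10/3 × 117 g/cup ≈ 1048 g
butter: 2.5 oz × 10/3 ≈ 8 oz
vegetable oil: 12 oz × 10/3 × 28.35 g/oz = 1134 g

applesauce: 2500 mL; chopped walnuts: 1048 g; butter: 8 oz; vegetable oil: 1134 g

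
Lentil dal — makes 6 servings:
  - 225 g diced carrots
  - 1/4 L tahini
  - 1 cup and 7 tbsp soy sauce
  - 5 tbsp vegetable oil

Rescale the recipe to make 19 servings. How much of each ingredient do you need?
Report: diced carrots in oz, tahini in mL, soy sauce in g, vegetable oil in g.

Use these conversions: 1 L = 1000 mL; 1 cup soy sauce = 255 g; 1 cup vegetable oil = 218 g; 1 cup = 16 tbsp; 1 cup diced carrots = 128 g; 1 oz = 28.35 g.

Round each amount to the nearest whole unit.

Scaling factor: 19/6.
diced carrots: 225 g × 19/6 ÷ 28.35 g/oz ≈ 25 oz
tahini: 0.25 L × 19/6 × 1000 mL/L ≈ 792 mL
soy sauce: (1 cup + 7 tbsp = 1.4375 cup) × 19/6 × 255 g/cup ≈ 1161 g
vegetable oil: 5 tbsp × 19/6 ÷ 16 tbsp/cup × 218 g/cup ≈ 216 g

diced carrots: 25 oz; tahini: 792 mL; soy sauce: 1161 g; vegetable oil: 216 g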